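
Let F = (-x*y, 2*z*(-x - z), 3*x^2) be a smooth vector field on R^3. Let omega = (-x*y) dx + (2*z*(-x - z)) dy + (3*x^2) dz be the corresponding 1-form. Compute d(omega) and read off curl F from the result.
d(omega) = (2*x + 4*z) dy ∧ dz + (-6*x) dz ∧ dx + (x - 2*z) dx ∧ dy; curl F = (2*x + 4*z, -6*x, x - 2*z)

d omega = sum_{i<j} (∂f_j/∂x_i - ∂f_i/∂x_j) dx_i ∧ dx_j. Under the identification (dy ∧ dz, dz ∧ dx, dx ∧ dy) ↔ (e_x, e_y, e_z), the coefficients are exactly the components of curl F. Compute:
  ∂R/∂y - ∂Q/∂z = (0) - (-2*x - 4*z) = 2*x + 4*z
  ∂P/∂z - ∂R/∂x = (0) - (6*x) = -6*x
  ∂Q/∂x - ∂P/∂y = (-2*z) - (-x) = x - 2*z.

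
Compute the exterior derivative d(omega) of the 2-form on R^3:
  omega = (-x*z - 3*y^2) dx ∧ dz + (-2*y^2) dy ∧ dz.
d(omega) = (6*y) dx ∧ dy ∧ dz

For a 2-form omega = sum_{i<j} g_{ij} dx_i ∧ dx_j, the exterior derivative is
  d(omega) = sum_{i<j} d(g_{ij}) ∧ dx_i ∧ dx_j = sum_{i<j, k} (∂g_{ij}/∂x_k) dx_k ∧ dx_i ∧ dx_j.
Expand each term, using dx_k ∧ dx_i ∧ dx_j = sgn(permutation) dx_{(a)} ∧ dx_{(b)} ∧ dx_{(c)} with (a < b < c) sorted:
  d(-x*z - 3*y^2) includes (∂/∂y)(-x*z - 3*y^2) dy = (-6*y) dy, which multiplied by dx ∧ dz gives (6*y) dx ∧ dy ∧ dz
Collecting like 3-forms: d(omega) = (6*y) dx ∧ dy ∧ dz.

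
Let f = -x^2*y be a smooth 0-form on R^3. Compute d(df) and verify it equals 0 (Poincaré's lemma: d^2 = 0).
d(df) = 0

Step 1: df = sum_i (∂f/∂x_i) dx_i = (-2*x*y) dx + (-x^2) dy + (0) dz.
Step 2: Apply d again. Using the 1-form formula, the coefficient of dx ∧ dy in d(df) is ∂^2 f/∂x ∂y - ∂^2 f/∂y ∂x = (-2*x) - (-2*x) = 0 (equality of mixed partials for smooth f).
Similarly for dx ∧ dz and dy ∧ dz — all coefficients vanish. So d(df) = 0.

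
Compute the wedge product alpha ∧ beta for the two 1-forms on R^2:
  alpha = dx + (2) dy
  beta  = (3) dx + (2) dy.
alpha ∧ beta = (-4) dx ∧ dy

Distribute the wedge, using dx_i ∧ dx_j = -dx_j ∧ dx_i and dx_i ∧ dx_i = 0. For each pair (i, j) with i < j, the coefficient of dx_i ∧ dx_j in alpha ∧ beta is (alpha_i * beta_j - alpha_j * beta_i). Collecting: alpha ∧ beta = (-4) dx ∧ dy.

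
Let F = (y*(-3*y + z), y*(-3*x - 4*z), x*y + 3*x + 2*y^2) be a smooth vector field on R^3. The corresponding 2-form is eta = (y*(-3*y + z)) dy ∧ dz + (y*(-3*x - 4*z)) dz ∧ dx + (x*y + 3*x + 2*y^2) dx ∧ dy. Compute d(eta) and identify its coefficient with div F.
d(eta) = (-3*x - 4*z) dx ∧ dy ∧ dz; div F = -3*x - 4*z

For a 2-form in R^3 of the form above, applying d gives a 3-form with coefficient ∂P/∂x + ∂Q/∂y + ∂R/∂z:
  ∂P/∂x = 0
  ∂Q/∂y = -3*x - 4*z
  ∂R/∂z = 0
Sum = -3*x - 4*z, which is exactly div F.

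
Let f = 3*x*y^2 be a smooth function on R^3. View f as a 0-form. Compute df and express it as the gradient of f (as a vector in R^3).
df = (3*y^2) dx + (6*x*y) dy + (0) dz; grad f = (3*y^2, 6*x*y, 0)

For a 0-form f, d f = (∂f/∂x) dx + (∂f/∂y) dy + (∂f/∂z) dz. The components of the vector representation are exactly the entries of grad f in Cartesian coordinates:
  ∂f/∂x = 3*y^2
  ∂f/∂y = 6*x*y
  ∂f/∂z = 0.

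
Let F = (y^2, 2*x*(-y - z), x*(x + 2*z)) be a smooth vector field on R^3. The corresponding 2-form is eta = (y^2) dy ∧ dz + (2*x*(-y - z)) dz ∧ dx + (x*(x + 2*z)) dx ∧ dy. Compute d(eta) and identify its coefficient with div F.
d(eta) = (0) dx ∧ dy ∧ dz; div F = 0

For a 2-form in R^3 of the form above, applying d gives a 3-form with coefficient ∂P/∂x + ∂Q/∂y + ∂R/∂z:
  ∂P/∂x = 0
  ∂Q/∂y = -2*x
  ∂R/∂z = 2*x
Sum = 0, which is exactly div F.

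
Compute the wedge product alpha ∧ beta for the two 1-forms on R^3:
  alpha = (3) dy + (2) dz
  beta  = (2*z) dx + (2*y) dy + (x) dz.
alpha ∧ beta = (-6*z) dx ∧ dy + (3*x - 4*y) dy ∧ dz + (-4*z) dx ∧ dz

Distribute the wedge, using dx_i ∧ dx_j = -dx_j ∧ dx_i and dx_i ∧ dx_i = 0. For each pair (i, j) with i < j, the coefficient of dx_i ∧ dx_j in alpha ∧ beta is (alpha_i * beta_j - alpha_j * beta_i). Collecting: alpha ∧ beta = (-6*z) dx ∧ dy + (3*x - 4*y) dy ∧ dz + (-4*z) dx ∧ dz.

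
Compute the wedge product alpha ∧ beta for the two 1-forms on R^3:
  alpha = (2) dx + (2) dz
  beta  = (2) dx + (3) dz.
alpha ∧ beta = (2) dx ∧ dz

Distribute the wedge, using dx_i ∧ dx_j = -dx_j ∧ dx_i and dx_i ∧ dx_i = 0. For each pair (i, j) with i < j, the coefficient of dx_i ∧ dx_j in alpha ∧ beta is (alpha_i * beta_j - alpha_j * beta_i). Collecting: alpha ∧ beta = (2) dx ∧ dz.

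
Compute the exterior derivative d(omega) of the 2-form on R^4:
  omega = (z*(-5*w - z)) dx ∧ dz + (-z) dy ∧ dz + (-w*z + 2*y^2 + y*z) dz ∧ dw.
d(omega) = (-5*z) dx ∧ dz ∧ dw + (4*y + z) dy ∧ dz ∧ dw

For a 2-form omega = sum_{i<j} g_{ij} dx_i ∧ dx_j, the exterior derivative is
  d(omega) = sum_{i<j} d(g_{ij}) ∧ dx_i ∧ dx_j = sum_{i<j, k} (∂g_{ij}/∂x_k) dx_k ∧ dx_i ∧ dx_j.
Expand each term, using dx_k ∧ dx_i ∧ dx_j = sgn(permutation) dx_{(a)} ∧ dx_{(b)} ∧ dx_{(c)} with (a < b < c) sorted:
  d(z*(-5*w - z)) includes (∂/∂w)(z*(-5*w - z)) dw = (-5*z) dw, which multiplied by dx ∧ dz gives (-5*z) dx ∧ dz ∧ dw
  d(-w*z + 2*y^2 + y*z) includes (∂/∂y)(-w*z + 2*y^2 + y*z) dy = (4*y + z) dy, which multiplied by dz ∧ dw gives (4*y + z) dy ∧ dz ∧ dw
Collecting like 3-forms: d(omega) = (-5*z) dx ∧ dz ∧ dw + (4*y + z) dy ∧ dz ∧ dw.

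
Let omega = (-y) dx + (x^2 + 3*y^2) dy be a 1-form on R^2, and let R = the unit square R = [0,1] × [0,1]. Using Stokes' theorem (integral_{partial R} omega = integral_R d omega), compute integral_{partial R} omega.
integral_(partial R) omega = 2

Stokes: integral_partial_R omega = integral_R d omega with d omega = (∂Q/∂x - ∂P/∂y) dx ∧ dy.
  ∂Q/∂x = 2*x
  ∂P/∂y = -1
  integrand = ∂Q/∂x - ∂P/∂y = 2*x + 1.
Integrating over R: integral_0^1 integral_0^1 (2*x + 1) dx dy = 2.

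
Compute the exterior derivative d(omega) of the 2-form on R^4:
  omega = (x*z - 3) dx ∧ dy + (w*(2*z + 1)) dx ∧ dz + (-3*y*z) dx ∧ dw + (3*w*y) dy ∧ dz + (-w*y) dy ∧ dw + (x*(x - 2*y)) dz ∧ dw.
d(omega) = (x) dx ∧ dy ∧ dz + (2*x + y + 2*z + 1) dx ∧ dz ∧ dw + (3*z) dx ∧ dy ∧ dw + (-2*x + 3*y) dy ∧ dz ∧ dw

For a 2-form omega = sum_{i<j} g_{ij} dx_i ∧ dx_j, the exterior derivative is
  d(omega) = sum_{i<j} d(g_{ij}) ∧ dx_i ∧ dx_j = sum_{i<j, k} (∂g_{ij}/∂x_k) dx_k ∧ dx_i ∧ dx_j.
Expand each term, using dx_k ∧ dx_i ∧ dx_j = sgn(permutation) dx_{(a)} ∧ dx_{(b)} ∧ dx_{(c)} with (a < b < c) sorted:
  d(x*z - 3) includes (∂/∂z)(x*z - 3) dz = (x) dz, which multiplied by dx ∧ dy gives (x) dx ∧ dy ∧ dz
  d(w*(2*z + 1)) includes (∂/∂w)(w*(2*z + 1)) dw = (2*z + 1) dw, which multiplied by dx ∧ dz gives (2*z + 1) dx ∧ dz ∧ dw
  d(-3*y*z) includes (∂/∂y)(-3*y*z) dy = (-3*z) dy, which multiplied by dx ∧ dw gives (3*z) dx ∧ dy ∧ dw
  d(-3*y*z) includes (∂/∂z)(-3*y*z) dz = (-3*y) dz, which multiplied by dx ∧ dw gives (3*y) dx ∧ dz ∧ dw
  d(3*w*y) includes (∂/∂w)(3*w*y) dw = (3*y) dw, which multiplied by dy ∧ dz gives (3*y) dy ∧ dz ∧ dw
  d(x*(x - 2*y)) includes (∂/∂x)(x*(x - 2*y)) dx = (2*x - 2*y) dx, which multiplied by dz ∧ dw gives (2*x - 2*y) dx ∧ dz ∧ dw
  d(x*(x - 2*y)) includes (∂/∂y)(x*(x - 2*y)) dy = (-2*x) dy, which multiplied by dz ∧ dw gives (-2*x) dy ∧ dz ∧ dw
Collecting like 3-forms: d(omega) = (x) dx ∧ dy ∧ dz + (2*x + y + 2*z + 1) dx ∧ dz ∧ dw + (3*z) dx ∧ dy ∧ dw + (-2*x + 3*y) dy ∧ dz ∧ dw.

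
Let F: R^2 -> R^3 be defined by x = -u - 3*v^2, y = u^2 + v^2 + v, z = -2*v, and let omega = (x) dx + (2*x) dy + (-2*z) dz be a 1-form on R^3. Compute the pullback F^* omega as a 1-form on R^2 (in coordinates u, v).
F^* omega = (-4*u^2 - 12*u*v^2 + u + 3*v^2) du + (2*u*v - 2*u + 6*v^3 - 6*v^2 - 8*v) dv

Using F^*(f dg) = (f ∘ F) d(g ∘ F), substitute each coordinate x_i by F_i(u, v) in f_i, and replace dx_i by d F_i = (∂F_i/∂u) du + (∂F_i/∂v) dv.
  For the x component: f_1(F) = -u - 3*v^2; d F_1 = (-1) du + (-6*v) dv
  For the y component: f_2(F) = -2*u - 6*v^2; d F_2 = (2*u) du + (2*v + 1) dv
  For the z component: f_3(F) = 4*v; d F_3 = (0) du + (-2) dv
Combining and collecting du, dv coefficients:
  coeff of du: -4*u^2 - 12*u*v^2 + u + 3*v^2
  coeff of dv: 2*u*v - 2*u + 6*v^3 - 6*v^2 - 8*v
F^* omega = (-4*u^2 - 12*u*v^2 + u + 3*v^2) du + (2*u*v - 2*u + 6*v^3 - 6*v^2 - 8*v) dv.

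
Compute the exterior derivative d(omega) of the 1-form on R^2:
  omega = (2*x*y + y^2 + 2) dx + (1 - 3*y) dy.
d(omega) = (-2*x - 2*y) dx ∧ dy

For a 1-form omega = sum_i f_i dx_i, the exterior derivative is
  d(omega) = sum_{i < j} (∂f_j/∂x_i - ∂f_i/∂x_j) dx_i ∧ dx_j.
  coefficient of dx ∧ dy: ∂f_2/∂x - ∂f_1/∂y = ∂(1 - 3*y)/∂x - ∂(2*x*y + y^2 + 2)/∂y = -2*x - 2*y
Assembling: d(omega) = (-2*x - 2*y) dx ∧ dy.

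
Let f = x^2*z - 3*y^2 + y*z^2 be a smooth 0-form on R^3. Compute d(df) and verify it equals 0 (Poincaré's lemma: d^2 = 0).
d(df) = 0

Step 1: df = sum_i (∂f/∂x_i) dx_i = (2*x*z) dx + (-6*y + z^2) dy + (x^2 + 2*y*z) dz.
Step 2: Apply d again. Using the 1-form formula, the coefficient of dx ∧ dy in d(df) is ∂^2 f/∂x ∂y - ∂^2 f/∂y ∂x = (0) - (0) = 0 (equality of mixed partials for smooth f).
Similarly for dx ∧ dz and dy ∧ dz — all coefficients vanish. So d(df) = 0.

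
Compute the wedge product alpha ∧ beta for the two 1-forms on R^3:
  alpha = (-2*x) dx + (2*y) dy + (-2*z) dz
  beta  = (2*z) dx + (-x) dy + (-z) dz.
alpha ∧ beta = (2*x^2 - 4*y*z) dx ∧ dy + (2*z*(x + 2*z)) dx ∧ dz + (-2*z*(x + y)) dy ∧ dz

Distribute the wedge, using dx_i ∧ dx_j = -dx_j ∧ dx_i and dx_i ∧ dx_i = 0. For each pair (i, j) with i < j, the coefficient of dx_i ∧ dx_j in alpha ∧ beta is (alpha_i * beta_j - alpha_j * beta_i). Collecting: alpha ∧ beta = (2*x^2 - 4*y*z) dx ∧ dy + (2*z*(x + 2*z)) dx ∧ dz + (-2*z*(x + y)) dy ∧ dz.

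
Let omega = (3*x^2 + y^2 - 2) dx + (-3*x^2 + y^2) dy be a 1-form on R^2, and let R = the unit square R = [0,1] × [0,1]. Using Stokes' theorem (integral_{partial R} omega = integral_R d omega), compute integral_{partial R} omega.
integral_(partial R) omega = -4

Stokes: integral_partial_R omega = integral_R d omega with d omega = (∂Q/∂x - ∂P/∂y) dx ∧ dy.
  ∂Q/∂x = -6*x
  ∂P/∂y = 2*y
  integrand = ∂Q/∂x - ∂P/∂y = -6*x - 2*y.
Integrating over R: integral_0^1 integral_0^1 (-6*x - 2*y) dx dy = -4.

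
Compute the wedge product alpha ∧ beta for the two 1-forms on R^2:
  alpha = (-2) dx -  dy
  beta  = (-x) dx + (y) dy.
alpha ∧ beta = (-x - 2*y) dx ∧ dy

Distribute the wedge, using dx_i ∧ dx_j = -dx_j ∧ dx_i and dx_i ∧ dx_i = 0. For each pair (i, j) with i < j, the coefficient of dx_i ∧ dx_j in alpha ∧ beta is (alpha_i * beta_j - alpha_j * beta_i). Collecting: alpha ∧ beta = (-x - 2*y) dx ∧ dy.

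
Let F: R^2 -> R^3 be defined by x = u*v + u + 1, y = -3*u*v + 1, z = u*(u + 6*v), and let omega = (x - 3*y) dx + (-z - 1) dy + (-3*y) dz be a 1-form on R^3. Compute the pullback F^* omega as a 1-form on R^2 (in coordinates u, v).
F^* omega = (21*u^2*v + 82*u*v^2 + 11*u*v - 5*u - 17*v - 2) du + (u*(3*u^2 + 82*u*v + u - 17)) dv

Using F^*(f dg) = (f ∘ F) d(g ∘ F), substitute each coordinate x_i by F_i(u, v) in f_i, and replace dx_i by d F_i = (∂F_i/∂u) du + (∂F_i/∂v) dv.
  For the x component: f_1(F) = 10*u*v + u - 2; d F_1 = (v + 1) du + (u) dv
  For the y component: f_2(F) = -u^2 - 6*u*v - 1; d F_2 = (-3*v) du + (-3*u) dv
  For the z component: f_3(F) = 9*u*v - 3; d F_3 = (2*u + 6*v) du + (6*u) dv
Combining and collecting du, dv coefficients:
  coeff of du: 21*u^2*v + 82*u*v^2 + 11*u*v - 5*u - 17*v - 2
  coeff of dv: u*(3*u^2 + 82*u*v + u - 17)
F^* omega = (21*u^2*v + 82*u*v^2 + 11*u*v - 5*u - 17*v - 2) du + (u*(3*u^2 + 82*u*v + u - 17)) dv.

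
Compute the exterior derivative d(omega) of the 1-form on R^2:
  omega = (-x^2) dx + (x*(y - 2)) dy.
d(omega) = (y - 2) dx ∧ dy

For a 1-form omega = sum_i f_i dx_i, the exterior derivative is
  d(omega) = sum_{i < j} (∂f_j/∂x_i - ∂f_i/∂x_j) dx_i ∧ dx_j.
  coefficient of dx ∧ dy: ∂f_2/∂x - ∂f_1/∂y = ∂(x*(y - 2))/∂x - ∂(-x^2)/∂y = y - 2
Assembling: d(omega) = (y - 2) dx ∧ dy.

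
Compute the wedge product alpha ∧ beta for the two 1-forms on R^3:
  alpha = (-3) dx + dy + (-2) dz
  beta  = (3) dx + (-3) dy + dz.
alpha ∧ beta = (6) dx ∧ dy + (3) dx ∧ dz + (-5) dy ∧ dz

Distribute the wedge, using dx_i ∧ dx_j = -dx_j ∧ dx_i and dx_i ∧ dx_i = 0. For each pair (i, j) with i < j, the coefficient of dx_i ∧ dx_j in alpha ∧ beta is (alpha_i * beta_j - alpha_j * beta_i). Collecting: alpha ∧ beta = (6) dx ∧ dy + (3) dx ∧ dz + (-5) dy ∧ dz.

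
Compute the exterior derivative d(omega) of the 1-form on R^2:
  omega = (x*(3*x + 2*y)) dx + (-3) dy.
d(omega) = (-2*x) dx ∧ dy

For a 1-form omega = sum_i f_i dx_i, the exterior derivative is
  d(omega) = sum_{i < j} (∂f_j/∂x_i - ∂f_i/∂x_j) dx_i ∧ dx_j.
  coefficient of dx ∧ dy: ∂f_2/∂x - ∂f_1/∂y = ∂(-3)/∂x - ∂(x*(3*x + 2*y))/∂y = -2*x
Assembling: d(omega) = (-2*x) dx ∧ dy.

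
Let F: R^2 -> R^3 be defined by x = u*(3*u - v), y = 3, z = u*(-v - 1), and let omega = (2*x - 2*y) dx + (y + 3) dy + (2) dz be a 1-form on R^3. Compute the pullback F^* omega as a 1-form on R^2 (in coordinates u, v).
F^* omega = (36*u^3 - 18*u^2*v + 2*u*v^2 - 36*u + 4*v - 2) du + (2*u*(-3*u^2 + u*v + 2)) dv

Using F^*(f dg) = (f ∘ F) d(g ∘ F), substitute each coordinate x_i by F_i(u, v) in f_i, and replace dx_i by d F_i = (∂F_i/∂u) du + (∂F_i/∂v) dv.
  For the x component: f_1(F) = 6*u^2 - 2*u*v - 6; d F_1 = (6*u - v) du + (-u) dv
  For the y component: f_2(F) = 6; d F_2 = (0) du + (0) dv
  For the z component: f_3(F) = 2; d F_3 = (-v - 1) du + (-u) dv
Combining and collecting du, dv coefficients:
  coeff of du: 36*u^3 - 18*u^2*v + 2*u*v^2 - 36*u + 4*v - 2
  coeff of dv: 2*u*(-3*u^2 + u*v + 2)
F^* omega = (36*u^3 - 18*u^2*v + 2*u*v^2 - 36*u + 4*v - 2) du + (2*u*(-3*u^2 + u*v + 2)) dv.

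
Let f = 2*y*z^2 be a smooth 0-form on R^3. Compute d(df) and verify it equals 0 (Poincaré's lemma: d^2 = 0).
d(df) = 0

Step 1: df = sum_i (∂f/∂x_i) dx_i = (0) dx + (2*z^2) dy + (4*y*z) dz.
Step 2: Apply d again. Using the 1-form formula, the coefficient of dx ∧ dy in d(df) is ∂^2 f/∂x ∂y - ∂^2 f/∂y ∂x = (0) - (0) = 0 (equality of mixed partials for smooth f).
Similarly for dx ∧ dz and dy ∧ dz — all coefficients vanish. So d(df) = 0.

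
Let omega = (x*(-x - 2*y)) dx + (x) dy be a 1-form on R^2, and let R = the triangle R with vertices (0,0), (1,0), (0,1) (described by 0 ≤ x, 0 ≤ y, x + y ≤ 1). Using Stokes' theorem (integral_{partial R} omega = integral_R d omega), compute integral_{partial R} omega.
integral_(partial R) omega = 5/6

Stokes: integral_partial_R omega = integral_R d omega with d omega = (∂Q/∂x - ∂P/∂y) dx ∧ dy.
  ∂Q/∂x = 1
  ∂P/∂y = -2*x
  integrand = ∂Q/∂x - ∂P/∂y = 2*x + 1.
Integrating over R: integral_0^1 integral_0^{1-x} (2*x + 1) dy dx = 5/6.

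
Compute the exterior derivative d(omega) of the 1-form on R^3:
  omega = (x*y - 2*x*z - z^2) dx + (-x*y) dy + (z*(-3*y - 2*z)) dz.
d(omega) = (-x - y) dx ∧ dy + (2*x + 2*z) dx ∧ dz + (-3*z) dy ∧ dz

For a 1-form omega = sum_i f_i dx_i, the exterior derivative is
  d(omega) = sum_{i < j} (∂f_j/∂x_i - ∂f_i/∂x_j) dx_i ∧ dx_j.
  coefficient of dx ∧ dy: ∂f_2/∂x - ∂f_1/∂y = ∂(-x*y)/∂x - ∂(x*y - 2*x*z - z^2)/∂y = -x - y
  coefficient of dx ∧ dz: ∂f_3/∂x - ∂f_1/∂z = ∂(z*(-3*y - 2*z))/∂x - ∂(x*y - 2*x*z - z^2)/∂z = 2*x + 2*z
  coefficient of dy ∧ dz: ∂f_3/∂y - ∂f_2/∂z = ∂(z*(-3*y - 2*z))/∂y - ∂(-x*y)/∂z = -3*z
Assembling: d(omega) = (-x - y) dx ∧ dy + (2*x + 2*z) dx ∧ dz + (-3*z) dy ∧ dz.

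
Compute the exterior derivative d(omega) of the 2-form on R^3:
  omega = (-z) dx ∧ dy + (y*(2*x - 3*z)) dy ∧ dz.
d(omega) = (2*y - 1) dx ∧ dy ∧ dz

For a 2-form omega = sum_{i<j} g_{ij} dx_i ∧ dx_j, the exterior derivative is
  d(omega) = sum_{i<j} d(g_{ij}) ∧ dx_i ∧ dx_j = sum_{i<j, k} (∂g_{ij}/∂x_k) dx_k ∧ dx_i ∧ dx_j.
Expand each term, using dx_k ∧ dx_i ∧ dx_j = sgn(permutation) dx_{(a)} ∧ dx_{(b)} ∧ dx_{(c)} with (a < b < c) sorted:
  d(-z) includes (∂/∂z)(-z) dz = (-1) dz, which multiplied by dx ∧ dy gives (-1) dx ∧ dy ∧ dz
  d(y*(2*x - 3*z)) includes (∂/∂x)(y*(2*x - 3*z)) dx = (2*y) dx, which multiplied by dy ∧ dz gives (2*y) dx ∧ dy ∧ dz
Collecting like 3-forms: d(omega) = (2*y - 1) dx ∧ dy ∧ dz.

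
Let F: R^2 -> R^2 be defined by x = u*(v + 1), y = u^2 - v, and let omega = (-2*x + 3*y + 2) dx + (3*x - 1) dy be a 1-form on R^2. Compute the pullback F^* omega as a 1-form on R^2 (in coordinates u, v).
F^* omega = (9*u^2*v + 9*u^2 - 2*u*v^2 - 4*u*v - 4*u - 3*v^2 - v + 2) du + (3*u^3 - 2*u^2*v - 2*u^2 - 6*u*v - u + 1) dv

Using F^*(f dg) = (f ∘ F) d(g ∘ F), substitute each coordinate x_i by F_i(u, v) in f_i, and replace dx_i by d F_i = (∂F_i/∂u) du + (∂F_i/∂v) dv.
  For the x component: f_1(F) = 3*u^2 - 2*u*v - 2*u - 3*v + 2; d F_1 = (v + 1) du + (u) dv
  For the y component: f_2(F) = 3*u*v + 3*u - 1; d F_2 = (2*u) du + (-1) dv
Combining and collecting du, dv coefficients:
  coeff of du: 9*u^2*v + 9*u^2 - 2*u*v^2 - 4*u*v - 4*u - 3*v^2 - v + 2
  coeff of dv: 3*u^3 - 2*u^2*v - 2*u^2 - 6*u*v - u + 1
F^* omega = (9*u^2*v + 9*u^2 - 2*u*v^2 - 4*u*v - 4*u - 3*v^2 - v + 2) du + (3*u^3 - 2*u^2*v - 2*u^2 - 6*u*v - u + 1) dv.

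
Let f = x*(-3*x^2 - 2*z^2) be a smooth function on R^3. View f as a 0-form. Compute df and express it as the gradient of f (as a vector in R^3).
df = (-9*x^2 - 2*z^2) dx + (0) dy + (-4*x*z) dz; grad f = (-9*x^2 - 2*z^2, 0, -4*x*z)

For a 0-form f, d f = (∂f/∂x) dx + (∂f/∂y) dy + (∂f/∂z) dz. The components of the vector representation are exactly the entries of grad f in Cartesian coordinates:
  ∂f/∂x = -9*x^2 - 2*z^2
  ∂f/∂y = 0
  ∂f/∂z = -4*x*z.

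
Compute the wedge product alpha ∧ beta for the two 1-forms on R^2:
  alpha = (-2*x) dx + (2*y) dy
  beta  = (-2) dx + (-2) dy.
alpha ∧ beta = (4*x + 4*y) dx ∧ dy

Distribute the wedge, using dx_i ∧ dx_j = -dx_j ∧ dx_i and dx_i ∧ dx_i = 0. For each pair (i, j) with i < j, the coefficient of dx_i ∧ dx_j in alpha ∧ beta is (alpha_i * beta_j - alpha_j * beta_i). Collecting: alpha ∧ beta = (4*x + 4*y) dx ∧ dy.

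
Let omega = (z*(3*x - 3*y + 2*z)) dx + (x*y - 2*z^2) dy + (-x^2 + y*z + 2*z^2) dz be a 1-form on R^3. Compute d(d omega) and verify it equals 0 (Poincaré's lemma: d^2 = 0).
d(d omega) = 0

Step 1: d omega = sum_{i<j} (∂f_j/∂x_i - ∂f_i/∂x_j) dx_i ∧ dx_j:
  coeff of dx ∧ dy: y + 3*z
  coeff of dx ∧ dz: -5*x + 3*y - 4*z
  coeff of dy ∧ dz: 5*z
Step 2: Apply d again to each 2-form coefficient. The only possible 3-form in R^3 is dx ∧ dy ∧ dz, with coefficient
  ∂(coeff of dy∧dz)/∂x - ∂(coeff of dx∧dz)/∂y + ∂(coeff of dx∧dy)/∂z
  = ∂/∂x (5*z) - ∂/∂y (-5*x + 3*y - 4*z) + ∂/∂z (y + 3*z).
Each of these terms simplifies to sums of mixed partials that cancel in pairs. The result is 0 (by equality of mixed partials for smooth functions — Schwarz / Clairaut).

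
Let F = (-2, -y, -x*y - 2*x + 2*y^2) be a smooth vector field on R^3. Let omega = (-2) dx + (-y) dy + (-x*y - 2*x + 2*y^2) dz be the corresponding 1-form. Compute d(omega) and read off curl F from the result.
d(omega) = (-x + 4*y) dy ∧ dz + (y + 2) dz ∧ dx + (0) dx ∧ dy; curl F = (-x + 4*y, y + 2, 0)

d omega = sum_{i<j} (∂f_j/∂x_i - ∂f_i/∂x_j) dx_i ∧ dx_j. Under the identification (dy ∧ dz, dz ∧ dx, dx ∧ dy) ↔ (e_x, e_y, e_z), the coefficients are exactly the components of curl F. Compute:
  ∂R/∂y - ∂Q/∂z = (-x + 4*y) - (0) = -x + 4*y
  ∂P/∂z - ∂R/∂x = (0) - (-y - 2) = y + 2
  ∂Q/∂x - ∂P/∂y = (0) - (0) = 0.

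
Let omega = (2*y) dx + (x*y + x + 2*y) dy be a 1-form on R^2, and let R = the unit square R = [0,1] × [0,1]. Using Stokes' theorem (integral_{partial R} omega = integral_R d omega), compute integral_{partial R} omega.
integral_(partial R) omega = -1/2

Stokes: integral_partial_R omega = integral_R d omega with d omega = (∂Q/∂x - ∂P/∂y) dx ∧ dy.
  ∂Q/∂x = y + 1
  ∂P/∂y = 2
  integrand = ∂Q/∂x - ∂P/∂y = y - 1.
Integrating over R: integral_0^1 integral_0^1 (y - 1) dx dy = -1/2.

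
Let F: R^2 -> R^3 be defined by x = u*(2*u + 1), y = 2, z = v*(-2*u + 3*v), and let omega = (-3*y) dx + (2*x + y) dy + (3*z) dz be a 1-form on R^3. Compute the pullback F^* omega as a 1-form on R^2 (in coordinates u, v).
F^* omega = (12*u*v^2 - 24*u - 18*v^3 - 6) du + (6*v*(2*u^2 - 9*u*v + 9*v^2)) dv

Using F^*(f dg) = (f ∘ F) d(g ∘ F), substitute each coordinate x_i by F_i(u, v) in f_i, and replace dx_i by d F_i = (∂F_i/∂u) du + (∂F_i/∂v) dv.
  For the x component: f_1(F) = -6; d F_1 = (4*u + 1) du + (0) dv
  For the y component: f_2(F) = 4*u^2 + 2*u + 2; d F_2 = (0) du + (0) dv
  For the z component: f_3(F) = 3*v*(-2*u + 3*v); d F_3 = (-2*v) du + (-2*u + 6*v) dv
Combining and collecting du, dv coefficients:
  coeff of du: 12*u*v^2 - 24*u - 18*v^3 - 6
  coeff of dv: 6*v*(2*u^2 - 9*u*v + 9*v^2)
F^* omega = (12*u*v^2 - 24*u - 18*v^3 - 6) du + (6*v*(2*u^2 - 9*u*v + 9*v^2)) dv.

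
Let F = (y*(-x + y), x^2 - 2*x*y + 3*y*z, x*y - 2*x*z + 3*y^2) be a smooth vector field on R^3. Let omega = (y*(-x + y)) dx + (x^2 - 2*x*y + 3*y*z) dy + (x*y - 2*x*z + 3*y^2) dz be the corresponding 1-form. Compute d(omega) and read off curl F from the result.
d(omega) = (x + 3*y) dy ∧ dz + (-y + 2*z) dz ∧ dx + (3*x - 4*y) dx ∧ dy; curl F = (x + 3*y, -y + 2*z, 3*x - 4*y)

d omega = sum_{i<j} (∂f_j/∂x_i - ∂f_i/∂x_j) dx_i ∧ dx_j. Under the identification (dy ∧ dz, dz ∧ dx, dx ∧ dy) ↔ (e_x, e_y, e_z), the coefficients are exactly the components of curl F. Compute:
  ∂R/∂y - ∂Q/∂z = (x + 6*y) - (3*y) = x + 3*y
  ∂P/∂z - ∂R/∂x = (0) - (y - 2*z) = -y + 2*z
  ∂Q/∂x - ∂P/∂y = (2*x - 2*y) - (-x + 2*y) = 3*x - 4*y.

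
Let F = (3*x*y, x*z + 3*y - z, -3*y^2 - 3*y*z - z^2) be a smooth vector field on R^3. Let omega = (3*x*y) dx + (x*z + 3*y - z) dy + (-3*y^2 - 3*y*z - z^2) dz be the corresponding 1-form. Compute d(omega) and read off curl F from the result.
d(omega) = (-x - 6*y - 3*z + 1) dy ∧ dz + (0) dz ∧ dx + (-3*x + z) dx ∧ dy; curl F = (-x - 6*y - 3*z + 1, 0, -3*x + z)

d omega = sum_{i<j} (∂f_j/∂x_i - ∂f_i/∂x_j) dx_i ∧ dx_j. Under the identification (dy ∧ dz, dz ∧ dx, dx ∧ dy) ↔ (e_x, e_y, e_z), the coefficients are exactly the components of curl F. Compute:
  ∂R/∂y - ∂Q/∂z = (-6*y - 3*z) - (x - 1) = -x - 6*y - 3*z + 1
  ∂P/∂z - ∂R/∂x = (0) - (0) = 0
  ∂Q/∂x - ∂P/∂y = (z) - (3*x) = -3*x + z.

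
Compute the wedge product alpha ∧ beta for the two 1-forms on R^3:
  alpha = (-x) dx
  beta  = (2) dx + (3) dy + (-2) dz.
alpha ∧ beta = (-3*x) dx ∧ dy + (2*x) dx ∧ dz

Distribute the wedge, using dx_i ∧ dx_j = -dx_j ∧ dx_i and dx_i ∧ dx_i = 0. For each pair (i, j) with i < j, the coefficient of dx_i ∧ dx_j in alpha ∧ beta is (alpha_i * beta_j - alpha_j * beta_i). Collecting: alpha ∧ beta = (-3*x) dx ∧ dy + (2*x) dx ∧ dz.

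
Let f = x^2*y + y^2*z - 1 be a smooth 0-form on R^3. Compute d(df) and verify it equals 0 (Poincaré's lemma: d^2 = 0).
d(df) = 0

Step 1: df = sum_i (∂f/∂x_i) dx_i = (2*x*y) dx + (x^2 + 2*y*z) dy + (y^2) dz.
Step 2: Apply d again. Using the 1-form formula, the coefficient of dx ∧ dy in d(df) is ∂^2 f/∂x ∂y - ∂^2 f/∂y ∂x = (2*x) - (2*x) = 0 (equality of mixed partials for smooth f).
Similarly for dx ∧ dz and dy ∧ dz — all coefficients vanish. So d(df) = 0.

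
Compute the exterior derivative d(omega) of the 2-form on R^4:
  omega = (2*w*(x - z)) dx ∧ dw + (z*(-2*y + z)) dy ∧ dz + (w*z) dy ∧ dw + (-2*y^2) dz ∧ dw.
d(omega) = (2*w) dx ∧ dz ∧ dw + (-w - 4*y) dy ∧ dz ∧ dw

For a 2-form omega = sum_{i<j} g_{ij} dx_i ∧ dx_j, the exterior derivative is
  d(omega) = sum_{i<j} d(g_{ij}) ∧ dx_i ∧ dx_j = sum_{i<j, k} (∂g_{ij}/∂x_k) dx_k ∧ dx_i ∧ dx_j.
Expand each term, using dx_k ∧ dx_i ∧ dx_j = sgn(permutation) dx_{(a)} ∧ dx_{(b)} ∧ dx_{(c)} with (a < b < c) sorted:
  d(2*w*(x - z)) includes (∂/∂z)(2*w*(x - z)) dz = (-2*w) dz, which multiplied by dx ∧ dw gives (2*w) dx ∧ dz ∧ dw
  d(w*z) includes (∂/∂z)(w*z) dz = (w) dz, which multiplied by dy ∧ dw gives (-w) dy ∧ dz ∧ dw
  d(-2*y^2) includes (∂/∂y)(-2*y^2) dy = (-4*y) dy, which multiplied by dz ∧ dw gives (-4*y) dy ∧ dz ∧ dw
Collecting like 3-forms: d(omega) = (2*w) dx ∧ dz ∧ dw + (-w - 4*y) dy ∧ dz ∧ dw.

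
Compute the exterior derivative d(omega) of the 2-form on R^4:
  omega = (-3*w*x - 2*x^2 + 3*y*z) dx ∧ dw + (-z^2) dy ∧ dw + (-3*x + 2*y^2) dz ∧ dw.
d(omega) = (-3*z) dx ∧ dy ∧ dw + (-3*y - 3) dx ∧ dz ∧ dw + (4*y + 2*z) dy ∧ dz ∧ dw

For a 2-form omega = sum_{i<j} g_{ij} dx_i ∧ dx_j, the exterior derivative is
  d(omega) = sum_{i<j} d(g_{ij}) ∧ dx_i ∧ dx_j = sum_{i<j, k} (∂g_{ij}/∂x_k) dx_k ∧ dx_i ∧ dx_j.
Expand each term, using dx_k ∧ dx_i ∧ dx_j = sgn(permutation) dx_{(a)} ∧ dx_{(b)} ∧ dx_{(c)} with (a < b < c) sorted:
  d(-3*w*x - 2*x^2 + 3*y*z) includes (∂/∂y)(-3*w*x - 2*x^2 + 3*y*z) dy = (3*z) dy, which multiplied by dx ∧ dw gives (-3*z) dx ∧ dy ∧ dw
  d(-3*w*x - 2*x^2 + 3*y*z) includes (∂/∂z)(-3*w*x - 2*x^2 + 3*y*z) dz = (3*y) dz, which multiplied by dx ∧ dw gives (-3*y) dx ∧ dz ∧ dw
  d(-z^2) includes (∂/∂z)(-z^2) dz = (-2*z) dz, which multiplied by dy ∧ dw gives (2*z) dy ∧ dz ∧ dw
  d(-3*x + 2*y^2) includes (∂/∂x)(-3*x + 2*y^2) dx = (-3) dx, which multiplied by dz ∧ dw gives (-3) dx ∧ dz ∧ dw
  d(-3*x + 2*y^2) includes (∂/∂y)(-3*x + 2*y^2) dy = (4*y) dy, which multiplied by dz ∧ dw gives (4*y) dy ∧ dz ∧ dw
Collecting like 3-forms: d(omega) = (-3*z) dx ∧ dy ∧ dw + (-3*y - 3) dx ∧ dz ∧ dw + (4*y + 2*z) dy ∧ dz ∧ dw.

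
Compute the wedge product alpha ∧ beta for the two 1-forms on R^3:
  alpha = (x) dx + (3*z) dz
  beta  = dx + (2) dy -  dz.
alpha ∧ beta = (2*x) dx ∧ dy + (-x - 3*z) dx ∧ dz + (-6*z) dy ∧ dz

Distribute the wedge, using dx_i ∧ dx_j = -dx_j ∧ dx_i and dx_i ∧ dx_i = 0. For each pair (i, j) with i < j, the coefficient of dx_i ∧ dx_j in alpha ∧ beta is (alpha_i * beta_j - alpha_j * beta_i). Collecting: alpha ∧ beta = (2*x) dx ∧ dy + (-x - 3*z) dx ∧ dz + (-6*z) dy ∧ dz.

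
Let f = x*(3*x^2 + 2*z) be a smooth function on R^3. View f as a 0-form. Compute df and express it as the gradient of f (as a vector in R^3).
df = (9*x^2 + 2*z) dx + (0) dy + (2*x) dz; grad f = (9*x^2 + 2*z, 0, 2*x)

For a 0-form f, d f = (∂f/∂x) dx + (∂f/∂y) dy + (∂f/∂z) dz. The components of the vector representation are exactly the entries of grad f in Cartesian coordinates:
  ∂f/∂x = 9*x^2 + 2*z
  ∂f/∂y = 0
  ∂f/∂z = 2*x.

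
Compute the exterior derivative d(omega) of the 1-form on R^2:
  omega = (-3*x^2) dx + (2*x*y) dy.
d(omega) = (2*y) dx ∧ dy

For a 1-form omega = sum_i f_i dx_i, the exterior derivative is
  d(omega) = sum_{i < j} (∂f_j/∂x_i - ∂f_i/∂x_j) dx_i ∧ dx_j.
  coefficient of dx ∧ dy: ∂f_2/∂x - ∂f_1/∂y = ∂(2*x*y)/∂x - ∂(-3*x^2)/∂y = 2*y
Assembling: d(omega) = (2*y) dx ∧ dy.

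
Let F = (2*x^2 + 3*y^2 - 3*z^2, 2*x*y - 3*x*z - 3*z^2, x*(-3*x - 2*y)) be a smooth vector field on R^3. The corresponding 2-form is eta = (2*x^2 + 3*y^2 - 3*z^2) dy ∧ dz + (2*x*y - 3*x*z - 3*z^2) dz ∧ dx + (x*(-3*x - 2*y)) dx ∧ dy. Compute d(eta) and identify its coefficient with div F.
d(eta) = (6*x) dx ∧ dy ∧ dz; div F = 6*x

For a 2-form in R^3 of the form above, applying d gives a 3-form with coefficient ∂P/∂x + ∂Q/∂y + ∂R/∂z:
  ∂P/∂x = 4*x
  ∂Q/∂y = 2*x
  ∂R/∂z = 0
Sum = 6*x, which is exactly div F.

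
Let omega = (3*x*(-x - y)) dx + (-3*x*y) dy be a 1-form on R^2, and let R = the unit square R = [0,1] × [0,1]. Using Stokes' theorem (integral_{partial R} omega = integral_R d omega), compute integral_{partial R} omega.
integral_(partial R) omega = 0

Stokes: integral_partial_R omega = integral_R d omega with d omega = (∂Q/∂x - ∂P/∂y) dx ∧ dy.
  ∂Q/∂x = -3*y
  ∂P/∂y = -3*x
  integrand = ∂Q/∂x - ∂P/∂y = 3*x - 3*y.
Integrating over R: integral_0^1 integral_0^1 (3*x - 3*y) dx dy = 0.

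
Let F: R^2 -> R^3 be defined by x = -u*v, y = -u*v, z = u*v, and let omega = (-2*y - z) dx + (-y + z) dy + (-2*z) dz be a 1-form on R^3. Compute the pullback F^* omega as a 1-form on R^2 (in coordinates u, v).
F^* omega = (-5*u*v^2) du + (-5*u^2*v) dv

Using F^*(f dg) = (f ∘ F) d(g ∘ F), substitute each coordinate x_i by F_i(u, v) in f_i, and replace dx_i by d F_i = (∂F_i/∂u) du + (∂F_i/∂v) dv.
  For the x component: f_1(F) = u*v; d F_1 = (-v) du + (-u) dv
  For the y component: f_2(F) = 2*u*v; d F_2 = (-v) du + (-u) dv
  For the z component: f_3(F) = -2*u*v; d F_3 = (v) du + (u) dv
Combining and collecting du, dv coefficients:
  coeff of du: -5*u*v^2
  coeff of dv: -5*u^2*v
F^* omega = (-5*u*v^2) du + (-5*u^2*v) dv.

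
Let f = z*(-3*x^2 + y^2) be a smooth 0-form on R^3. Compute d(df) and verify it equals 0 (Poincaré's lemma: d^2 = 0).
d(df) = 0

Step 1: df = sum_i (∂f/∂x_i) dx_i = (-6*x*z) dx + (2*y*z) dy + (-3*x^2 + y^2) dz.
Step 2: Apply d again. Using the 1-form formula, the coefficient of dx ∧ dy in d(df) is ∂^2 f/∂x ∂y - ∂^2 f/∂y ∂x = (0) - (0) = 0 (equality of mixed partials for smooth f).
Similarly for dx ∧ dz and dy ∧ dz — all coefficients vanish. So d(df) = 0.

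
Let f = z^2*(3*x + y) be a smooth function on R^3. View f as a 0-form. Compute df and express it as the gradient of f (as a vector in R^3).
df = (3*z^2) dx + (z^2) dy + (2*z*(3*x + y)) dz; grad f = (3*z^2, z^2, 2*z*(3*x + y))

For a 0-form f, d f = (∂f/∂x) dx + (∂f/∂y) dy + (∂f/∂z) dz. The components of the vector representation are exactly the entries of grad f in Cartesian coordinates:
  ∂f/∂x = 3*z^2
  ∂f/∂y = z^2
  ∂f/∂z = 2*z*(3*x + y).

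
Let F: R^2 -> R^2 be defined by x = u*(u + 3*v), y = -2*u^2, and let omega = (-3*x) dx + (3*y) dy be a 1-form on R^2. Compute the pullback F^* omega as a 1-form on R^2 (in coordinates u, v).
F^* omega = (9*u*(2*u^2 - 3*u*v - 3*v^2)) du + (9*u^2*(-u - 3*v)) dv

Using F^*(f dg) = (f ∘ F) d(g ∘ F), substitute each coordinate x_i by F_i(u, v) in f_i, and replace dx_i by d F_i = (∂F_i/∂u) du + (∂F_i/∂v) dv.
  For the x component: f_1(F) = 3*u*(-u - 3*v); d F_1 = (2*u + 3*v) du + (3*u) dv
  For the y component: f_2(F) = -6*u^2; d F_2 = (-4*u) du + (0) dv
Combining and collecting du, dv coefficients:
  coeff of du: 9*u*(2*u^2 - 3*u*v - 3*v^2)
  coeff of dv: 9*u^2*(-u - 3*v)
F^* omega = (9*u*(2*u^2 - 3*u*v - 3*v^2)) du + (9*u^2*(-u - 3*v)) dv.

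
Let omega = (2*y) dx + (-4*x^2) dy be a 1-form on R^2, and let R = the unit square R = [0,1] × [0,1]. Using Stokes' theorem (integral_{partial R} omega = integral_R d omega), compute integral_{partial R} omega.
integral_(partial R) omega = -6

Stokes: integral_partial_R omega = integral_R d omega with d omega = (∂Q/∂x - ∂P/∂y) dx ∧ dy.
  ∂Q/∂x = -8*x
  ∂P/∂y = 2
  integrand = ∂Q/∂x - ∂P/∂y = -8*x - 2.
Integrating over R: integral_0^1 integral_0^1 (-8*x - 2) dx dy = -6.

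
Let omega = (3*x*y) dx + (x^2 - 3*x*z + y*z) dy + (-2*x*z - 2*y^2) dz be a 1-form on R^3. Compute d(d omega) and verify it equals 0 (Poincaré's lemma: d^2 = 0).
d(d omega) = 0

Step 1: d omega = sum_{i<j} (∂f_j/∂x_i - ∂f_i/∂x_j) dx_i ∧ dx_j:
  coeff of dx ∧ dy: -x - 3*z
  coeff of dx ∧ dz: -2*z
  coeff of dy ∧ dz: 3*x - 5*y
Step 2: Apply d again to each 2-form coefficient. The only possible 3-form in R^3 is dx ∧ dy ∧ dz, with coefficient
  ∂(coeff of dy∧dz)/∂x - ∂(coeff of dx∧dz)/∂y + ∂(coeff of dx∧dy)/∂z
  = ∂/∂x (3*x - 5*y) - ∂/∂y (-2*z) + ∂/∂z (-x - 3*z).
Each of these terms simplifies to sums of mixed partials that cancel in pairs. The result is 0 (by equality of mixed partials for smooth functions — Schwarz / Clairaut).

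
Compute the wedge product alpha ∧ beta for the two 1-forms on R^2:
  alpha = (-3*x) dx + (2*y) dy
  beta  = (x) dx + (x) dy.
alpha ∧ beta = (-x*(3*x + 2*y)) dx ∧ dy

Distribute the wedge, using dx_i ∧ dx_j = -dx_j ∧ dx_i and dx_i ∧ dx_i = 0. For each pair (i, j) with i < j, the coefficient of dx_i ∧ dx_j in alpha ∧ beta is (alpha_i * beta_j - alpha_j * beta_i). Collecting: alpha ∧ beta = (-x*(3*x + 2*y)) dx ∧ dy.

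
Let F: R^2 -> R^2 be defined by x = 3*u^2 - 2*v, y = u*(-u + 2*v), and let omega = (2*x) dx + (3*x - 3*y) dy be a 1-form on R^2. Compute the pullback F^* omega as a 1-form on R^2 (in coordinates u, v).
F^* omega = (12*u^3 + 36*u^2*v - 12*u*v^2 - 12*u*v - 12*v^2) du + (24*u^3 - 12*u^2*v - 12*u^2 - 12*u*v + 8*v) dv

Using F^*(f dg) = (f ∘ F) d(g ∘ F), substitute each coordinate x_i by F_i(u, v) in f_i, and replace dx_i by d F_i = (∂F_i/∂u) du + (∂F_i/∂v) dv.
  For the x component: f_1(F) = 6*u^2 - 4*v; d F_1 = (6*u) du + (-2) dv
  For the y component: f_2(F) = 12*u^2 - 6*u*v - 6*v; d F_2 = (-2*u + 2*v) du + (2*u) dv
Combining and collecting du, dv coefficients:
  coeff of du: 12*u^3 + 36*u^2*v - 12*u*v^2 - 12*u*v - 12*v^2
  coeff of dv: 24*u^3 - 12*u^2*v - 12*u^2 - 12*u*v + 8*v
F^* omega = (12*u^3 + 36*u^2*v - 12*u*v^2 - 12*u*v - 12*v^2) du + (24*u^3 - 12*u^2*v - 12*u^2 - 12*u*v + 8*v) dv.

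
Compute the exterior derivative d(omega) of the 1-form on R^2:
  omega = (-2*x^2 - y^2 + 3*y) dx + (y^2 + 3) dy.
d(omega) = (2*y - 3) dx ∧ dy

For a 1-form omega = sum_i f_i dx_i, the exterior derivative is
  d(omega) = sum_{i < j} (∂f_j/∂x_i - ∂f_i/∂x_j) dx_i ∧ dx_j.
  coefficient of dx ∧ dy: ∂f_2/∂x - ∂f_1/∂y = ∂(y^2 + 3)/∂x - ∂(-2*x^2 - y^2 + 3*y)/∂y = 2*y - 3
Assembling: d(omega) = (2*y - 3) dx ∧ dy.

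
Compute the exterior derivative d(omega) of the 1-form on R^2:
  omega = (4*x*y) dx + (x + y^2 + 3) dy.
d(omega) = (1 - 4*x) dx ∧ dy

For a 1-form omega = sum_i f_i dx_i, the exterior derivative is
  d(omega) = sum_{i < j} (∂f_j/∂x_i - ∂f_i/∂x_j) dx_i ∧ dx_j.
  coefficient of dx ∧ dy: ∂f_2/∂x - ∂f_1/∂y = ∂(x + y^2 + 3)/∂x - ∂(4*x*y)/∂y = 1 - 4*x
Assembling: d(omega) = (1 - 4*x) dx ∧ dy.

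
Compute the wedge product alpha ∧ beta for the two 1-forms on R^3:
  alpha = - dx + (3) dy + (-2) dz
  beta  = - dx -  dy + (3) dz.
alpha ∧ beta = (4) dx ∧ dy + (-5) dx ∧ dz + (7) dy ∧ dz

Distribute the wedge, using dx_i ∧ dx_j = -dx_j ∧ dx_i and dx_i ∧ dx_i = 0. For each pair (i, j) with i < j, the coefficient of dx_i ∧ dx_j in alpha ∧ beta is (alpha_i * beta_j - alpha_j * beta_i). Collecting: alpha ∧ beta = (4) dx ∧ dy + (-5) dx ∧ dz + (7) dy ∧ dz.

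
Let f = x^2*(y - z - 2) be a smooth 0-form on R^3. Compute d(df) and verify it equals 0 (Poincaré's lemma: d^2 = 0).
d(df) = 0

Step 1: df = sum_i (∂f/∂x_i) dx_i = (2*x*(y - z - 2)) dx + (x^2) dy + (-x^2) dz.
Step 2: Apply d again. Using the 1-form formula, the coefficient of dx ∧ dy in d(df) is ∂^2 f/∂x ∂y - ∂^2 f/∂y ∂x = (2*x) - (2*x) = 0 (equality of mixed partials for smooth f).
Similarly for dx ∧ dz and dy ∧ dz — all coefficients vanish. So d(df) = 0.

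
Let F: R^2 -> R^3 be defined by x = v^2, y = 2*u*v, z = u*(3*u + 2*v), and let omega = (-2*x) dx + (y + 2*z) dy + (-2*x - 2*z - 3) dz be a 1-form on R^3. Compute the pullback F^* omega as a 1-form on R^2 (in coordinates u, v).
F^* omega = (-36*u^3 - 24*u^2*v - 8*u*v^2 - 18*u - 4*v^3 - 6*v) du + (4*u^2*v - 4*u*v^2 - 6*u - 4*v^3) dv

Using F^*(f dg) = (f ∘ F) d(g ∘ F), substitute each coordinate x_i by F_i(u, v) in f_i, and replace dx_i by d F_i = (∂F_i/∂u) du + (∂F_i/∂v) dv.
  For the x component: f_1(F) = -2*v^2; d F_1 = (0) du + (2*v) dv
  For the y component: f_2(F) = 6*u*(u + v); d F_2 = (2*v) du + (2*u) dv
  For the z component: f_3(F) = -6*u^2 - 4*u*v - 2*v^2 - 3; d F_3 = (6*u + 2*v) du + (2*u) dv
Combining and collecting du, dv coefficients:
  coeff of du: -36*u^3 - 24*u^2*v - 8*u*v^2 - 18*u - 4*v^3 - 6*v
  coeff of dv: 4*u^2*v - 4*u*v^2 - 6*u - 4*v^3
F^* omega = (-36*u^3 - 24*u^2*v - 8*u*v^2 - 18*u - 4*v^3 - 6*v) du + (4*u^2*v - 4*u*v^2 - 6*u - 4*v^3) dv.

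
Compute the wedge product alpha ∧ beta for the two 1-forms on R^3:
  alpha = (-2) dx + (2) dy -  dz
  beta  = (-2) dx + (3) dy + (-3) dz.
alpha ∧ beta = (-2) dx ∧ dy + (4) dx ∧ dz + (-3) dy ∧ dz

Distribute the wedge, using dx_i ∧ dx_j = -dx_j ∧ dx_i and dx_i ∧ dx_i = 0. For each pair (i, j) with i < j, the coefficient of dx_i ∧ dx_j in alpha ∧ beta is (alpha_i * beta_j - alpha_j * beta_i). Collecting: alpha ∧ beta = (-2) dx ∧ dy + (4) dx ∧ dz + (-3) dy ∧ dz.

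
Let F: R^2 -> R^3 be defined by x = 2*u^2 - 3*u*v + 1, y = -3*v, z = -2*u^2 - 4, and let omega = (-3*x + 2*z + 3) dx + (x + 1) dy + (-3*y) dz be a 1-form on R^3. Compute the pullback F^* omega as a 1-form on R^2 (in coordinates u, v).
F^* omega = (-40*u^3 + 66*u^2*v - 27*u*v^2 - 36*u*v - 32*u + 24*v) du + (30*u^3 - 27*u^2*v - 6*u^2 + 9*u*v + 24*u - 6) dv

Using F^*(f dg) = (f ∘ F) d(g ∘ F), substitute each coordinate x_i by F_i(u, v) in f_i, and replace dx_i by d F_i = (∂F_i/∂u) du + (∂F_i/∂v) dv.
  For the x component: f_1(F) = -10*u^2 + 9*u*v - 8; d F_1 = (4*u - 3*v) du + (-3*u) dv
  For the y component: f_2(F) = 2*u^2 - 3*u*v + 2; d F_2 = (0) du + (-3) dv
  For the z component: f_3(F) = 9*v; d F_3 = (-4*u) du + (0) dv
Combining and collecting du, dv coefficients:
  coeff of du: -40*u^3 + 66*u^2*v - 27*u*v^2 - 36*u*v - 32*u + 24*v
  coeff of dv: 30*u^3 - 27*u^2*v - 6*u^2 + 9*u*v + 24*u - 6
F^* omega = (-40*u^3 + 66*u^2*v - 27*u*v^2 - 36*u*v - 32*u + 24*v) du + (30*u^3 - 27*u^2*v - 6*u^2 + 9*u*v + 24*u - 6) dv.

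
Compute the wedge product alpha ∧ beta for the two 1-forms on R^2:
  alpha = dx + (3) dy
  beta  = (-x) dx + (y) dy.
alpha ∧ beta = (3*x + y) dx ∧ dy

Distribute the wedge, using dx_i ∧ dx_j = -dx_j ∧ dx_i and dx_i ∧ dx_i = 0. For each pair (i, j) with i < j, the coefficient of dx_i ∧ dx_j in alpha ∧ beta is (alpha_i * beta_j - alpha_j * beta_i). Collecting: alpha ∧ beta = (3*x + y) dx ∧ dy.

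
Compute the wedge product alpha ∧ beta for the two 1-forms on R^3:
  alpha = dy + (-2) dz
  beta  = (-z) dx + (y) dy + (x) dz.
alpha ∧ beta = (z) dx ∧ dy + (x + 2*y) dy ∧ dz + (-2*z) dx ∧ dz

Distribute the wedge, using dx_i ∧ dx_j = -dx_j ∧ dx_i and dx_i ∧ dx_i = 0. For each pair (i, j) with i < j, the coefficient of dx_i ∧ dx_j in alpha ∧ beta is (alpha_i * beta_j - alpha_j * beta_i). Collecting: alpha ∧ beta = (z) dx ∧ dy + (x + 2*y) dy ∧ dz + (-2*z) dx ∧ dz.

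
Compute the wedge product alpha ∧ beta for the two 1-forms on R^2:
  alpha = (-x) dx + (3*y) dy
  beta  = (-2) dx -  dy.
alpha ∧ beta = (x + 6*y) dx ∧ dy

Distribute the wedge, using dx_i ∧ dx_j = -dx_j ∧ dx_i and dx_i ∧ dx_i = 0. For each pair (i, j) with i < j, the coefficient of dx_i ∧ dx_j in alpha ∧ beta is (alpha_i * beta_j - alpha_j * beta_i). Collecting: alpha ∧ beta = (x + 6*y) dx ∧ dy.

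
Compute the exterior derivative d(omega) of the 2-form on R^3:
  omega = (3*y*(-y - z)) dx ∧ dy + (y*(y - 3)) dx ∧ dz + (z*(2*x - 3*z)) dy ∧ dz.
d(omega) = (-5*y + 2*z + 3) dx ∧ dy ∧ dz

For a 2-form omega = sum_{i<j} g_{ij} dx_i ∧ dx_j, the exterior derivative is
  d(omega) = sum_{i<j} d(g_{ij}) ∧ dx_i ∧ dx_j = sum_{i<j, k} (∂g_{ij}/∂x_k) dx_k ∧ dx_i ∧ dx_j.
Expand each term, using dx_k ∧ dx_i ∧ dx_j = sgn(permutation) dx_{(a)} ∧ dx_{(b)} ∧ dx_{(c)} with (a < b < c) sorted:
  d(3*y*(-y - z)) includes (∂/∂z)(3*y*(-y - z)) dz = (-3*y) dz, which multiplied by dx ∧ dy gives (-3*y) dx ∧ dy ∧ dz
  d(y*(y - 3)) includes (∂/∂y)(y*(y - 3)) dy = (2*y - 3) dy, which multiplied by dx ∧ dz gives (3 - 2*y) dx ∧ dy ∧ dz
  d(z*(2*x - 3*z)) includes (∂/∂x)(z*(2*x - 3*z)) dx = (2*z) dx, which multiplied by dy ∧ dz gives (2*z) dx ∧ dy ∧ dz
Collecting like 3-forms: d(omega) = (-5*y + 2*z + 3) dx ∧ dy ∧ dz.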